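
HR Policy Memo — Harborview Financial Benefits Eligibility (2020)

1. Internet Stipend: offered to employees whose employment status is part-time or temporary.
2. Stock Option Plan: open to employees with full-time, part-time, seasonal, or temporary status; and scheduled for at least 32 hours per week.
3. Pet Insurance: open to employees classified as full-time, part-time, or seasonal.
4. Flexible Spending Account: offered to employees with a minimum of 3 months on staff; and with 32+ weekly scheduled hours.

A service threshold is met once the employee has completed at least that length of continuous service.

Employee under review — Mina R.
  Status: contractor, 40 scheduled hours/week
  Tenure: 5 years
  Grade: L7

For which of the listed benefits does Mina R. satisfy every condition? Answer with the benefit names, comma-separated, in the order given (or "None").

Flexible Spending Account

Internet Stipend — status contractor ✗ (requires part-time or temporary) → not eligible.
Stock Option Plan — status contractor ✗ (requires full-time, part-time, seasonal, or temporary) → not eligible.
Pet Insurance — status contractor ✗ (requires full-time, part-time, or seasonal) → not eligible.
Flexible Spending Account — service 5 years ≥ 3 months (≈90 days) ✓; 40 hrs/wk ≥ 32 ✓ → eligible.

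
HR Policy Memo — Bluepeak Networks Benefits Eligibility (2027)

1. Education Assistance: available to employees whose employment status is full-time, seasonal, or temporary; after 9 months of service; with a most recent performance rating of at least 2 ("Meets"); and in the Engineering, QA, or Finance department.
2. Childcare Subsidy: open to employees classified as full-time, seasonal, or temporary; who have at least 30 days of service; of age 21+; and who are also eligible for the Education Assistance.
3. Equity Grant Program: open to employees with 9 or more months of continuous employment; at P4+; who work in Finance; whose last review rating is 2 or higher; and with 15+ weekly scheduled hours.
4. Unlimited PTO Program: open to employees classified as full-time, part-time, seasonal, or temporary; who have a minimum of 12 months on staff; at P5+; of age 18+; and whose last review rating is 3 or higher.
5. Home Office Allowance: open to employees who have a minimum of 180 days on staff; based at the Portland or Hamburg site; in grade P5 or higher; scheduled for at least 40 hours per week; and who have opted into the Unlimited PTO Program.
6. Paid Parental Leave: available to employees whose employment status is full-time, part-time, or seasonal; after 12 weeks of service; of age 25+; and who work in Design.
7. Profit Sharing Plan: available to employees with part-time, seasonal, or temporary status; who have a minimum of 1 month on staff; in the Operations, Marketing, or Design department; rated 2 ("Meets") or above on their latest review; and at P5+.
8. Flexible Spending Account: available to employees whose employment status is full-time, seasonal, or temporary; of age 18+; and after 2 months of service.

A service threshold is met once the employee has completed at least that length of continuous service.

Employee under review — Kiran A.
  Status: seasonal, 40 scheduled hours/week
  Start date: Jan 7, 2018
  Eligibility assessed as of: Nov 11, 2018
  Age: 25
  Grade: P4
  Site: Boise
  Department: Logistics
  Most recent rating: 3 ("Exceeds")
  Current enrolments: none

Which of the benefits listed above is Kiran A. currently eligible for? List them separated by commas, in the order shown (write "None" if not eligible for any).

Flexible Spending Account

Service from Jan 7, 2018 to Nov 11, 2018: 308 days.
Education Assistance — status seasonal ✓; service 308 days ≥ 9 months (≈270 days) ✓; rating 3 ≥ 2 ✓; dept Logistics ✗ → not eligible.
Childcare Subsidy — status seasonal ✓; service 308 days ≥ 30 days ✓; age 25 ≥ 21 ✓; not eligible for Education Assistance ✗ → not eligible.
Equity Grant Program — service 308 days ≥ 9 months (≈270 days) ✓; grade P4 ≥ P4 ✓; dept Logistics ✗ → not eligible.
Unlimited PTO Program — status seasonal ✓; service 308 days < 12 months (≈360 days) ✗ → not eligible.
Home Office Allowance — service 308 days ≥ 180 days ✓; site Boise ✗ (not Portland or Hamburg) → not eligible.
Paid Parental Leave — status seasonal ✓; service 308 days ≥ 12 weeks (≈84 days) ✓; age 25 ≥ 25 ✓; dept Logistics ✗ → not eligible.
Profit Sharing Plan — status seasonal ✓; service 308 days ≥ 1 month (≈30 days) ✓; dept Logistics ✗ → not eligible.
Flexible Spending Account — status seasonal ✓; age 25 ≥ 18 ✓; service 308 days ≥ 2 months (≈60 days) ✓ → eligible.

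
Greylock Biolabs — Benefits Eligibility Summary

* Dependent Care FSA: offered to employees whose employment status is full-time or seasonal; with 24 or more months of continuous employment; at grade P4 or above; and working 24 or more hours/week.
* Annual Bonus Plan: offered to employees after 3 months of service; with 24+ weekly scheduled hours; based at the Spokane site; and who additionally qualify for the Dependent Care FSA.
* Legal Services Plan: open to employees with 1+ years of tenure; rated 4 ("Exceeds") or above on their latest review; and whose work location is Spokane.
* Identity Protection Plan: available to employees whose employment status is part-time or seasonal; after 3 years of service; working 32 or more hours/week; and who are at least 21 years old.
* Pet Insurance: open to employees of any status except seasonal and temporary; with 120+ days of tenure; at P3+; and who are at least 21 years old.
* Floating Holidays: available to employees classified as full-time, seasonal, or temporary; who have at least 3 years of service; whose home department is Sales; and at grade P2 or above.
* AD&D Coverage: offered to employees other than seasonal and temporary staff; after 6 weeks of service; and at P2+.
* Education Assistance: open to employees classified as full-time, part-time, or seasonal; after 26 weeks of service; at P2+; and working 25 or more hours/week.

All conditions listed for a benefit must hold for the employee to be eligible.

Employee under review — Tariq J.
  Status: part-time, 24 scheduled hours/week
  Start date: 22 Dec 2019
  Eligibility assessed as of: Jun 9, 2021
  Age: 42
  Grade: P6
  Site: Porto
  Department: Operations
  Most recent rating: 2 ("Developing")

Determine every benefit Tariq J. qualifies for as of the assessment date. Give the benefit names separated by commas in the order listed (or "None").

Service from 22 Dec 2019 to Jun 9, 2021: 535 days.
Dependent Care FSA — status part-time ✗ (requires full-time or seasonal) → not eligible.
Annual Bonus Plan — service 535 days ≥ 3 months (≈90 days) ✓; 24 hrs/wk ≥ 24 ✓; site Porto ✗ (not Spokane) → not eligible.
Legal Services Plan — service 535 days ≥ 1 year (≈365 days) ✓; rating 2 < 4 ✗ → not eligible.
Identity Protection Plan — status part-time ✓; service 535 days < 3 years (≈1095 days) ✗ → not eligible.
Pet Insurance — status part-time ✓ (not excluded); service 535 days ≥ 120 days ✓; grade P6 ≥ P3 ✓; age 42 ≥ 21 ✓ → eligible.
Floating Holidays — status part-time ✗ (requires full-time, seasonal, or temporary) → not eligible.
AD&D Coverage — status part-time ✓ (not excluded); service 535 days ≥ 6 weeks (≈42 days) ✓; grade P6 ≥ P2 ✓ → eligible.
Education Assistance — status part-time ✓; service 535 days ≥ 26 weeks (≈182 days) ✓; grade P6 ≥ P2 ✓; 24 hrs/wk < 25 ✗ → not eligible.

Pet Insurance, AD&D Coverage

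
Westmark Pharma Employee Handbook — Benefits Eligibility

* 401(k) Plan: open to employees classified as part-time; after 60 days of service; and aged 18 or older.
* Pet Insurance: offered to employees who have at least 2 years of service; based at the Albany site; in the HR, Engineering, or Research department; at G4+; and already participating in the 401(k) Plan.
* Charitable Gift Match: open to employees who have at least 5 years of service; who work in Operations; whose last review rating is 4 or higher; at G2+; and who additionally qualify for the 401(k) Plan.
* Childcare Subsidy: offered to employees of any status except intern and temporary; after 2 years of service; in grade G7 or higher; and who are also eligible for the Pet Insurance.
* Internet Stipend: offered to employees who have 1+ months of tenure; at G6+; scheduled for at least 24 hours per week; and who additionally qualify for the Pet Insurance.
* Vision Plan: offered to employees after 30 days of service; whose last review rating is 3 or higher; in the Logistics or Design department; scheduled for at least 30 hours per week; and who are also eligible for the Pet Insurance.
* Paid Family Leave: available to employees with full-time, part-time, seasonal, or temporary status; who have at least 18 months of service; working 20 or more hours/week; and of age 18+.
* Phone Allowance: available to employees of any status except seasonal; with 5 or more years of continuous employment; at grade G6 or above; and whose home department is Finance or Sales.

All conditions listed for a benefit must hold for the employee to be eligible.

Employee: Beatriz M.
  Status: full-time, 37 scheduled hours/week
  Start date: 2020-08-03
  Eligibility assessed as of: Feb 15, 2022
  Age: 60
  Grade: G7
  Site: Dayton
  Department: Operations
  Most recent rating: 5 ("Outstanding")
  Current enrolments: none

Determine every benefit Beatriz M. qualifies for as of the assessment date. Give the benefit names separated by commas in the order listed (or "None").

Service from 2020-08-03 to Feb 15, 2022: 561 days.
401(k) Plan — status full-time ✗ (requires part-time) → not eligible.
Pet Insurance — service 561 days < 2 years (≈730 days) ✗ → not eligible.
Charitable Gift Match — service 561 days < 5 years (≈1825 days) ✗ → not eligible.
Childcare Subsidy — status full-time ✓ (not excluded); service 561 days < 2 years (≈730 days) ✗ → not eligible.
Internet Stipend — service 561 days ≥ 1 month (≈30 days) ✓; grade G7 ≥ G6 ✓; 37 hrs/wk ≥ 24 ✓; not eligible for Pet Insurance ✗ → not eligible.
Vision Plan — service 561 days ≥ 30 days ✓; rating 5 ≥ 3 ✓; dept Operations ✗ → not eligible.
Paid Family Leave — status full-time ✓; service 561 days ≥ 18 months (≈540 days) ✓; 37 hrs/wk ≥ 20 ✓; age 60 ≥ 18 ✓ → eligible.
Phone Allowance — status full-time ✓ (not excluded); service 561 days < 5 years (≈1825 days) ✗ → not eligible.

Paid Family Leave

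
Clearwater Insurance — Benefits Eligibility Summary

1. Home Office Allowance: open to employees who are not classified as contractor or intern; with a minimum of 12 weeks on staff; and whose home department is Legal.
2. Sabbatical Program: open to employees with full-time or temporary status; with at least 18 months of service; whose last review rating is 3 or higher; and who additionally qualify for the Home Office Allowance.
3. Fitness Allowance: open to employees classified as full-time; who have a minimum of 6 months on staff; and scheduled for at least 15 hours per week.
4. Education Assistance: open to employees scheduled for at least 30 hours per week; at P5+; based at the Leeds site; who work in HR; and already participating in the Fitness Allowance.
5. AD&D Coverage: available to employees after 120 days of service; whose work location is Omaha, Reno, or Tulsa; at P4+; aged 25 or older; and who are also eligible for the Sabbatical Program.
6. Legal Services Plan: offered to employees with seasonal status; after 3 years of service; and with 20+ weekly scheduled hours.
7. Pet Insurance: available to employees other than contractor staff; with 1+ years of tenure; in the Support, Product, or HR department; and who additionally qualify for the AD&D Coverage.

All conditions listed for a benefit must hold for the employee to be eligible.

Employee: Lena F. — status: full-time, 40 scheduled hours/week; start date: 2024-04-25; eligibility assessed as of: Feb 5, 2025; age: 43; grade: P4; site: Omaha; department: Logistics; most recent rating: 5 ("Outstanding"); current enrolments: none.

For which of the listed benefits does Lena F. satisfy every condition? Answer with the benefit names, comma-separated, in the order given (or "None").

Fitness Allowance

Service from 2024-04-25 to Feb 5, 2025: 286 days.
Home Office Allowance — status full-time ✓ (not excluded); service 286 days ≥ 12 weeks (≈84 days) ✓; dept Logistics ✗ → not eligible.
Sabbatical Program — status full-time ✓; service 286 days < 18 months (≈540 days) ✗ → not eligible.
Fitness Allowance — status full-time ✓; service 286 days ≥ 6 months (≈180 days) ✓; 40 hrs/wk ≥ 15 ✓ → eligible.
Education Assistance — 40 hrs/wk ≥ 30 ✓; grade P4 < P5 ✗ → not eligible.
AD&D Coverage — service 286 days ≥ 120 days ✓; site Omaha ✓; grade P4 ≥ P4 ✓; age 43 ≥ 25 ✓; not eligible for Sabbatical Program ✗ → not eligible.
Legal Services Plan — status full-time ✗ (requires seasonal) → not eligible.
Pet Insurance — status full-time ✓ (not excluded); service 286 days < 1 year (≈365 days) ✗ → not eligible.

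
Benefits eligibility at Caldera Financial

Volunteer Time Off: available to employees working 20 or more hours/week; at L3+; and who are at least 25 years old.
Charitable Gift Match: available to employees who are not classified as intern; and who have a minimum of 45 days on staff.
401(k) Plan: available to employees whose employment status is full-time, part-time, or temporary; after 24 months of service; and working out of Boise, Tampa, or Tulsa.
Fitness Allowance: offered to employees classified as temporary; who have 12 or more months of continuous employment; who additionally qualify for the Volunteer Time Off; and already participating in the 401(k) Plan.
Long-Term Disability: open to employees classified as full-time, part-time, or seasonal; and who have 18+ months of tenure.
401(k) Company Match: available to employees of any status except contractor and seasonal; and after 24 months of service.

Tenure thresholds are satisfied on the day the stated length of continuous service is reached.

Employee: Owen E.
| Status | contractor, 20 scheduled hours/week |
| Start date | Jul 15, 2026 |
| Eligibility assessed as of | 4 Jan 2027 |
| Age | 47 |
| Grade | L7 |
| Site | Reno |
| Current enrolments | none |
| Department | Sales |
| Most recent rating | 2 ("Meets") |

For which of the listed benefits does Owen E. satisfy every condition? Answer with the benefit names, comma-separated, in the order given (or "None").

Service from Jul 15, 2026 to 4 Jan 2027: 173 days.
Volunteer Time Off — 20 hrs/wk ≥ 20 ✓; grade L7 ≥ L3 ✓; age 47 ≥ 25 ✓ → eligible.
Charitable Gift Match — status contractor ✓ (not excluded); service 173 days ≥ 45 days ✓ → eligible.
401(k) Plan — status contractor ✗ (requires full-time, part-time, or temporary) → not eligible.
Fitness Allowance — status contractor ✗ (requires temporary) → not eligible.
Long-Term Disability — status contractor ✗ (requires full-time, part-time, or seasonal) → not eligible.
401(k) Company Match — status contractor ✗ (excluded) → not eligible.

Volunteer Time Off, Charitable Gift Match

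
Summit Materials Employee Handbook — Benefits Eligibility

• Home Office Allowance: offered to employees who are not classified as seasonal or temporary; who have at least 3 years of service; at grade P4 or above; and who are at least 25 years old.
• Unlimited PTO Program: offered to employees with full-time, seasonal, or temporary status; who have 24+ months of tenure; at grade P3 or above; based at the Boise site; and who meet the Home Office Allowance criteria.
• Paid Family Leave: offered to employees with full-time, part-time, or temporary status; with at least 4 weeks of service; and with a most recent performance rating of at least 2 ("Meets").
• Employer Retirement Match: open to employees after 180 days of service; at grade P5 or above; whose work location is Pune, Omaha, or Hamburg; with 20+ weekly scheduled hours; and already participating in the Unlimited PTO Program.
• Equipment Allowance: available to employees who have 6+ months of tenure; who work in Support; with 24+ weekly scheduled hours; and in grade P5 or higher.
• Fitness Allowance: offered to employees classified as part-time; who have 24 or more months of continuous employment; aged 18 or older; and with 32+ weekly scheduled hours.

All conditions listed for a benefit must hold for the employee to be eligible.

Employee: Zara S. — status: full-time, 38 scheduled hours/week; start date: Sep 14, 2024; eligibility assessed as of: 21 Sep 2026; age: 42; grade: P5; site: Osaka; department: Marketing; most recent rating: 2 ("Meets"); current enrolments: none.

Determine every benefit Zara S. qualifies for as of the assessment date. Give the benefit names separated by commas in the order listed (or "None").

Service from Sep 14, 2024 to 21 Sep 2026: 737 days.
Home Office Allowance — status full-time ✓ (not excluded); service 737 days < 3 years (≈1095 days) ✗ → not eligible.
Unlimited PTO Program — status full-time ✓; service 737 days ≥ 24 months (≈720 days) ✓; grade P5 ≥ P3 ✓; site Osaka ✗ (not Boise) → not eligible.
Paid Family Leave — status full-time ✓; service 737 days ≥ 4 weeks (≈28 days) ✓; rating 2 ≥ 2 ✓ → eligible.
Employer Retirement Match — service 737 days ≥ 180 days ✓; grade P5 ≥ P5 ✓; site Osaka ✗ (not Pune, Omaha, or Hamburg) → not eligible.
Equipment Allowance — service 737 days ≥ 6 months (≈180 days) ✓; dept Marketing ✗ → not eligible.
Fitness Allowance — status full-time ✗ (requires part-time) → not eligible.

Paid Family Leave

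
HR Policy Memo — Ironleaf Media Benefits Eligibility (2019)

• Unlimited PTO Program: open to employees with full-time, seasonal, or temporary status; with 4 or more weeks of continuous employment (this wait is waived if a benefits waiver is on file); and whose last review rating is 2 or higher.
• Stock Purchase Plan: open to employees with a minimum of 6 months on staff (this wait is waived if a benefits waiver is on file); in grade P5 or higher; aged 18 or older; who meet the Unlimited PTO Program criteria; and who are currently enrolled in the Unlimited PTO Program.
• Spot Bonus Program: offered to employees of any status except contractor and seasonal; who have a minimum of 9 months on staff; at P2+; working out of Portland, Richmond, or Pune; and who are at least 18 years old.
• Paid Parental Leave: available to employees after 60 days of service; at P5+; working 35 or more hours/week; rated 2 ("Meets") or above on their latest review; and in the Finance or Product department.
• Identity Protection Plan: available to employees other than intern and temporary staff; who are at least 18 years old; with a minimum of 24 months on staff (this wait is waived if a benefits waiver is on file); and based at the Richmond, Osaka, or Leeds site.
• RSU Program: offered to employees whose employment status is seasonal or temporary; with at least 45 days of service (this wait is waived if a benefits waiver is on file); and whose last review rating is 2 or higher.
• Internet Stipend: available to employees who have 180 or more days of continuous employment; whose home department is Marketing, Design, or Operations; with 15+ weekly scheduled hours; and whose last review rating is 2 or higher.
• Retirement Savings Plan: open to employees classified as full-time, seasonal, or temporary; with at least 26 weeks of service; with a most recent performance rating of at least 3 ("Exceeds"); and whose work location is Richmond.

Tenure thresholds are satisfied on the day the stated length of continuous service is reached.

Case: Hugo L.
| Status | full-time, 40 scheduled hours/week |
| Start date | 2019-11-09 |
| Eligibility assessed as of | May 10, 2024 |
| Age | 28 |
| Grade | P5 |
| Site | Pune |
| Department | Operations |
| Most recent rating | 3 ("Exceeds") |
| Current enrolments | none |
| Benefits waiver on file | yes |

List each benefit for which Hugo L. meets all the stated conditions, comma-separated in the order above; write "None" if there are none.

Unlimited PTO Program, Spot Bonus Program, Internet Stipend

Service from 2019-11-09 to May 10, 2024: 1644 days.
Unlimited PTO Program — status full-time ✓; benefits waiver on file ✓; rating 3 ≥ 2 ✓ → eligible.
Stock Purchase Plan — benefits waiver on file ✓; grade P5 ≥ P5 ✓; age 28 ≥ 18 ✓; eligible for Unlimited PTO Program ✓; not enrolled in Unlimited PTO Program ✗ → not eligible.
Spot Bonus Program — status full-time ✓ (not excluded); service 1644 days ≥ 9 months (≈270 days) ✓; grade P5 ≥ P2 ✓; site Pune ✓; age 28 ≥ 18 ✓ → eligible.
Paid Parental Leave — service 1644 days ≥ 60 days ✓; grade P5 ≥ P5 ✓; 40 hrs/wk ≥ 35 ✓; rating 3 ≥ 2 ✓; dept Operations ✗ → not eligible.
Identity Protection Plan — status full-time ✓ (not excluded); age 28 ≥ 18 ✓; benefits waiver on file ✓; site Pune ✗ (not Richmond, Osaka, or Leeds) → not eligible.
RSU Program — status full-time ✗ (requires seasonal or temporary) → not eligible.
Internet Stipend — service 1644 days ≥ 180 days ✓; dept Operations ✓; 40 hrs/wk ≥ 15 ✓; rating 3 ≥ 2 ✓ → eligible.
Retirement Savings Plan — status full-time ✓; service 1644 days ≥ 26 weeks (≈182 days) ✓; rating 3 ≥ 3 ✓; site Pune ✗ (not Richmond) → not eligible.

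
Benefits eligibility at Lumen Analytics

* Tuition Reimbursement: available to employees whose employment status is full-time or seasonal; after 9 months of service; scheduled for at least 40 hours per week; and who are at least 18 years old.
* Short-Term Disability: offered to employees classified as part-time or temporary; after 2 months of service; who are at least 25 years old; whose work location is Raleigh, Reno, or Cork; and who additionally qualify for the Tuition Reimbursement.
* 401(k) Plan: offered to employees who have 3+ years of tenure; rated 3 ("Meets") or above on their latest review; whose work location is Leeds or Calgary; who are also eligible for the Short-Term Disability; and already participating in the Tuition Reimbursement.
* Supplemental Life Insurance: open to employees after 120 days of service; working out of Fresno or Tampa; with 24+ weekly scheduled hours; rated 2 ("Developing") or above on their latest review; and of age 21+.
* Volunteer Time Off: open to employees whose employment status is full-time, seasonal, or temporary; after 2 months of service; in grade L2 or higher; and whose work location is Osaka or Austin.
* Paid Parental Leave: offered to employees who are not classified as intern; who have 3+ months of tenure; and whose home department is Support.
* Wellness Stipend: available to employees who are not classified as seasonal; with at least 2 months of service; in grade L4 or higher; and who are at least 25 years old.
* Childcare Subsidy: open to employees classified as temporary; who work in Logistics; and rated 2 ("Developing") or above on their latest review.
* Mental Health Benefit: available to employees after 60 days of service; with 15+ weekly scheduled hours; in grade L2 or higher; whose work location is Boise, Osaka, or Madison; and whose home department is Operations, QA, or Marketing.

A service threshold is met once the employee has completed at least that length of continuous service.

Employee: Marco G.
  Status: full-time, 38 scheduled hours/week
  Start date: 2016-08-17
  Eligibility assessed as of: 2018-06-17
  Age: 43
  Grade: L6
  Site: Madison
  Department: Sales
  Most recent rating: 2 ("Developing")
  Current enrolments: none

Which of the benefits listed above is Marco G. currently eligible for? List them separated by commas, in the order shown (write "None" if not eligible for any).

Wellness Stipend

Service from 2016-08-17 to 2018-06-17: 669 days.
Tuition Reimbursement — status full-time ✓; service 669 days ≥ 9 months (≈270 days) ✓; 38 hrs/wk < 40 ✗ → not eligible.
Short-Term Disability — status full-time ✗ (requires part-time or temporary) → not eligible.
401(k) Plan — service 669 days < 3 years (≈1095 days) ✗ → not eligible.
Supplemental Life Insurance — service 669 days ≥ 120 days ✓; site Madison ✗ (not Fresno or Tampa) → not eligible.
Volunteer Time Off — status full-time ✓; service 669 days ≥ 2 months (≈60 days) ✓; grade L6 ≥ L2 ✓; site Madison ✗ (not Osaka or Austin) → not eligible.
Paid Parental Leave — status full-time ✓ (not excluded); service 669 days ≥ 3 months (≈90 days) ✓; dept Sales ✗ → not eligible.
Wellness Stipend — status full-time ✓ (not excluded); service 669 days ≥ 2 months (≈60 days) ✓; grade L6 ≥ L4 ✓; age 43 ≥ 25 ✓ → eligible.
Childcare Subsidy — status full-time ✗ (requires temporary) → not eligible.
Mental Health Benefit — service 669 days ≥ 60 days ✓; 38 hrs/wk ≥ 15 ✓; grade L6 ≥ L2 ✓; site Madison ✓; dept Sales ✗ → not eligible.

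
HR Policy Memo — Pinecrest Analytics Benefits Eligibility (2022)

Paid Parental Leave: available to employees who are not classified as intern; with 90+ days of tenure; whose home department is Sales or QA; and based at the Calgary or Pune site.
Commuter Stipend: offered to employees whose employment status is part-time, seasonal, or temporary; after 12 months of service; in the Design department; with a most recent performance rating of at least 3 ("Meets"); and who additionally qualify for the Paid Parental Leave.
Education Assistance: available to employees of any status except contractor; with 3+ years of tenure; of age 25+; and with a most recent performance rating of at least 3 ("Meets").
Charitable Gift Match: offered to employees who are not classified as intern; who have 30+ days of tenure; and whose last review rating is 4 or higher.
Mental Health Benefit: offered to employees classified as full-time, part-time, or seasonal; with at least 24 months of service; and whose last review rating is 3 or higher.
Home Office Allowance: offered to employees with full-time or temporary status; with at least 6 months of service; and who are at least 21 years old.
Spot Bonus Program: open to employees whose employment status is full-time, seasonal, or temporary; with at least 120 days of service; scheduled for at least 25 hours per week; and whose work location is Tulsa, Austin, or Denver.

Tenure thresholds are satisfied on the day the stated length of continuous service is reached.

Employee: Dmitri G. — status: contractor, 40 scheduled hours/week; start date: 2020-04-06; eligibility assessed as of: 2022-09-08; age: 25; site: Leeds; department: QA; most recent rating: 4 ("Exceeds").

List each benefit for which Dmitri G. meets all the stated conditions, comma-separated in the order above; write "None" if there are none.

Service from 2020-04-06 to 2022-09-08: 885 days.
Paid Parental Leave — status contractor ✓ (not excluded); service 885 days ≥ 90 days ✓; dept QA ✓; site Leeds ✗ (not Calgary or Pune) → not eligible.
Commuter Stipend — status contractor ✗ (requires part-time, seasonal, or temporary) → not eligible.
Education Assistance — status contractor ✗ (excluded) → not eligible.
Charitable Gift Match — status contractor ✓ (not excluded); service 885 days ≥ 30 days ✓; rating 4 ≥ 4 ✓ → eligible.
Mental Health Benefit — status contractor ✗ (requires full-time, part-time, or seasonal) → not eligible.
Home Office Allowance — status contractor ✗ (requires full-time or temporary) → not eligible.
Spot Bonus Program — status contractor ✗ (requires full-time, seasonal, or temporary) → not eligible.

Charitable Gift Match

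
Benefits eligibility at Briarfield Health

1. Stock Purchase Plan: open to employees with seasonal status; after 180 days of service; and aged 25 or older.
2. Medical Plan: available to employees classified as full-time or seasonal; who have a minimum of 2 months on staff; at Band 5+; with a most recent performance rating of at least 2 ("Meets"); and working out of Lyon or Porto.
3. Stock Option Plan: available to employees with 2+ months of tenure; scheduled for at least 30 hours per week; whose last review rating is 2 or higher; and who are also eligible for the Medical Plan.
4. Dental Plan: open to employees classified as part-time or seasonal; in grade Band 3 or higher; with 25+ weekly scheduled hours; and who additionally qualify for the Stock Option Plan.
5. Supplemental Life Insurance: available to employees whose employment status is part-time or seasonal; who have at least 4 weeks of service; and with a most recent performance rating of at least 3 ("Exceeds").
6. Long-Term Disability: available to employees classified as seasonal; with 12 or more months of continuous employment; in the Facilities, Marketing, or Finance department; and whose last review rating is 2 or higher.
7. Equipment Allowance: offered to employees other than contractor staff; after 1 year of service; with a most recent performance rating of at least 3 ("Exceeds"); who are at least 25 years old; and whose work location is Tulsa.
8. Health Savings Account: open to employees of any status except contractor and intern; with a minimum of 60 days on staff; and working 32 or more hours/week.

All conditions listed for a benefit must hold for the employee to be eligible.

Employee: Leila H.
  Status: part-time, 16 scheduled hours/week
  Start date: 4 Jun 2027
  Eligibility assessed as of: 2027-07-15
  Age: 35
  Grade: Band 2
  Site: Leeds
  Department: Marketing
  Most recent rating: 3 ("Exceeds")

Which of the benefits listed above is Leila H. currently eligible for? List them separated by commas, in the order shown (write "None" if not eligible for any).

Supplemental Life Insurance

Service from 4 Jun 2027 to 2027-07-15: 41 days.
Stock Purchase Plan — status part-time ✗ (requires seasonal) → not eligible.
Medical Plan — status part-time ✗ (requires full-time or seasonal) → not eligible.
Stock Option Plan — service 41 days < 2 months (≈60 days) ✗ → not eligible.
Dental Plan — status part-time ✓; grade Band 2 < Band 3 ✗ → not eligible.
Supplemental Life Insurance — status part-time ✓; service 41 days ≥ 4 weeks (≈28 days) ✓; rating 3 ≥ 3 ✓ → eligible.
Long-Term Disability — status part-time ✗ (requires seasonal) → not eligible.
Equipment Allowance — status part-time ✓ (not excluded); service 41 days < 1 year (≈365 days) ✗ → not eligible.
Health Savings Account — status part-time ✓ (not excluded); service 41 days < 60 days ✗ → not eligible.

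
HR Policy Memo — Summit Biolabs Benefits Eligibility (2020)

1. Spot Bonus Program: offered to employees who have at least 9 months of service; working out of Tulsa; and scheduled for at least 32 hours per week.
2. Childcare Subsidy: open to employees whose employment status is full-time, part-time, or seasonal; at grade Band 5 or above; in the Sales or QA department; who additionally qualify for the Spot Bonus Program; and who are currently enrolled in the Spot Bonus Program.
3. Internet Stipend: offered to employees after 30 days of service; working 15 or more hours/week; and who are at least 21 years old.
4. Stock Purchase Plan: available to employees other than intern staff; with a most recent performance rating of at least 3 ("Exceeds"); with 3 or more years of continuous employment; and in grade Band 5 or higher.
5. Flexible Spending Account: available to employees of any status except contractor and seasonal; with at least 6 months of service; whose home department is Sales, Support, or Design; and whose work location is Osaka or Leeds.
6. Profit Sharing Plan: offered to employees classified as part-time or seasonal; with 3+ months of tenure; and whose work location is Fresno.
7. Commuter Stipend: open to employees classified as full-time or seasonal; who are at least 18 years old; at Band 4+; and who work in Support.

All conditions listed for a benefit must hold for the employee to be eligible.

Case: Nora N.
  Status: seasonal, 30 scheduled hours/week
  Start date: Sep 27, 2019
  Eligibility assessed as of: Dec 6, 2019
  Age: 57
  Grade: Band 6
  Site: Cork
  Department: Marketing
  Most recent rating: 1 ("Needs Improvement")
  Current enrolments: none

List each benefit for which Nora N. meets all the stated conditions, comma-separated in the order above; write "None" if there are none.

Internet Stipend

Service from Sep 27, 2019 to Dec 6, 2019: 70 days.
Spot Bonus Program — service 70 days < 9 months (≈270 days) ✗ → not eligible.
Childcare Subsidy — status seasonal ✓; grade Band 6 ≥ Band 5 ✓; dept Marketing ✗ → not eligible.
Internet Stipend — service 70 days ≥ 30 days ✓; 30 hrs/wk ≥ 15 ✓; age 57 ≥ 21 ✓ → eligible.
Stock Purchase Plan — status seasonal ✓ (not excluded); rating 1 < 3 ✗ → not eligible.
Flexible Spending Account — status seasonal ✗ (excluded) → not eligible.
Profit Sharing Plan — status seasonal ✓; service 70 days < 3 months (≈90 days) ✗ → not eligible.
Commuter Stipend — status seasonal ✓; age 57 ≥ 18 ✓; grade Band 6 ≥ Band 4 ✓; dept Marketing ✗ → not eligible.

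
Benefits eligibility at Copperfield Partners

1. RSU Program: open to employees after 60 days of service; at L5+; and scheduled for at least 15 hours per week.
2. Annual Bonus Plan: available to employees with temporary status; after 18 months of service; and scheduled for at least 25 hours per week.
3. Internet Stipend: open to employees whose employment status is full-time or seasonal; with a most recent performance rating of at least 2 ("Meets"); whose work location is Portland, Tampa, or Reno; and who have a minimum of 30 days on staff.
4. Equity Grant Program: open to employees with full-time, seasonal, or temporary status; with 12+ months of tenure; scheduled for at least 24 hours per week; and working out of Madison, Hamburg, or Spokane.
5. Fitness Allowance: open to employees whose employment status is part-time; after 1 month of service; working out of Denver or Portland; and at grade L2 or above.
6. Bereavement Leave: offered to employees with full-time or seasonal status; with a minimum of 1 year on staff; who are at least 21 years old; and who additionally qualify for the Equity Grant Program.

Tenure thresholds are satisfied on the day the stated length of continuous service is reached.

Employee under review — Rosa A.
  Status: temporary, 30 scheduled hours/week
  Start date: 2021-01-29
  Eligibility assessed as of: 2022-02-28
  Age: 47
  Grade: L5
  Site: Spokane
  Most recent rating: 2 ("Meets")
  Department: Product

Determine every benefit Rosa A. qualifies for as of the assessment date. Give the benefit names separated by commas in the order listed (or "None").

Service from 2021-01-29 to 2022-02-28: 395 days.
RSU Program — service 395 days ≥ 60 days ✓; grade L5 ≥ L5 ✓; 30 hrs/wk ≥ 15 ✓ → eligible.
Annual Bonus Plan — status temporary ✓; service 395 days < 18 months (≈540 days) ✗ → not eligible.
Internet Stipend — status temporary ✗ (requires full-time or seasonal) → not eligible.
Equity Grant Program — status temporary ✓; service 395 days ≥ 12 months (≈360 days) ✓; 30 hrs/wk ≥ 24 ✓; site Spokane ✓ → eligible.
Fitness Allowance — status temporary ✗ (requires part-time) → not eligible.
Bereavement Leave — status temporary ✗ (requires full-time or seasonal) → not eligible.

RSU Program, Equity Grant Program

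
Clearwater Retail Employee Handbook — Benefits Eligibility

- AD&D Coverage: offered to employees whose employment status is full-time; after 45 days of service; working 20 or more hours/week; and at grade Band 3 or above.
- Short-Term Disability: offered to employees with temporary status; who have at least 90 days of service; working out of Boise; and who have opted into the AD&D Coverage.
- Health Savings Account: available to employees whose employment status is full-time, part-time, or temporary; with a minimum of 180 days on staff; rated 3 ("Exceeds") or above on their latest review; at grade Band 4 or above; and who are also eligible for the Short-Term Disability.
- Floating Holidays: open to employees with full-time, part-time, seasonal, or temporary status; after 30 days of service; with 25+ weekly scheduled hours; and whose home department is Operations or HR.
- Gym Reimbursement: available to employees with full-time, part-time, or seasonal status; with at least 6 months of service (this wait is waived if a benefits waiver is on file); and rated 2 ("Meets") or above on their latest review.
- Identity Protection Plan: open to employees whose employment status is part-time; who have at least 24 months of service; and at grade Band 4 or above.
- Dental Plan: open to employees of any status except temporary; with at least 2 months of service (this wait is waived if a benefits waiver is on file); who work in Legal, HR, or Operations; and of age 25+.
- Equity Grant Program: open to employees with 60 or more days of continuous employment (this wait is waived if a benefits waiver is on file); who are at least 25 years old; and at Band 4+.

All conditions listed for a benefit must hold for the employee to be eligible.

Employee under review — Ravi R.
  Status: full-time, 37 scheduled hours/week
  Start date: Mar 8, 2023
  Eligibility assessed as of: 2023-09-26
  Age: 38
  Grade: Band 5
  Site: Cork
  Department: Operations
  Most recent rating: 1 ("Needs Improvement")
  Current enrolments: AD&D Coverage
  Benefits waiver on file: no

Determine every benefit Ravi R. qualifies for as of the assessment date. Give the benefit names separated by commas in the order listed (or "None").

AD&D Coverage, Floating Holidays, Dental Plan, Equity Grant Program

Service from Mar 8, 2023 to 2023-09-26: 202 days.
AD&D Coverage — status full-time ✓; service 202 days ≥ 45 days ✓; 37 hrs/wk ≥ 20 ✓; grade Band 5 ≥ Band 3 ✓ → eligible.
Short-Term Disability — status full-time ✗ (requires temporary) → not eligible.
Health Savings Account — status full-time ✓; service 202 days ≥ 180 days ✓; rating 1 < 3 ✗ → not eligible.
Floating Holidays — status full-time ✓; service 202 days ≥ 30 days ✓; 37 hrs/wk ≥ 25 ✓; dept Operations ✓ → eligible.
Gym Reimbursement — status full-time ✓; no waiver, service 202 days ≥ 6 months (≈180 days) ✓; rating 1 < 2 ✗ → not eligible.
Identity Protection Plan — status full-time ✗ (requires part-time) → not eligible.
Dental Plan — status full-time ✓ (not excluded); no waiver, service 202 days ≥ 2 months (≈60 days) ✓; dept Operations ✓; age 38 ≥ 25 ✓ → eligible.
Equity Grant Program — no waiver, service 202 days ≥ 60 days ✓; age 38 ≥ 25 ✓; grade Band 5 ≥ Band 4 ✓ → eligible.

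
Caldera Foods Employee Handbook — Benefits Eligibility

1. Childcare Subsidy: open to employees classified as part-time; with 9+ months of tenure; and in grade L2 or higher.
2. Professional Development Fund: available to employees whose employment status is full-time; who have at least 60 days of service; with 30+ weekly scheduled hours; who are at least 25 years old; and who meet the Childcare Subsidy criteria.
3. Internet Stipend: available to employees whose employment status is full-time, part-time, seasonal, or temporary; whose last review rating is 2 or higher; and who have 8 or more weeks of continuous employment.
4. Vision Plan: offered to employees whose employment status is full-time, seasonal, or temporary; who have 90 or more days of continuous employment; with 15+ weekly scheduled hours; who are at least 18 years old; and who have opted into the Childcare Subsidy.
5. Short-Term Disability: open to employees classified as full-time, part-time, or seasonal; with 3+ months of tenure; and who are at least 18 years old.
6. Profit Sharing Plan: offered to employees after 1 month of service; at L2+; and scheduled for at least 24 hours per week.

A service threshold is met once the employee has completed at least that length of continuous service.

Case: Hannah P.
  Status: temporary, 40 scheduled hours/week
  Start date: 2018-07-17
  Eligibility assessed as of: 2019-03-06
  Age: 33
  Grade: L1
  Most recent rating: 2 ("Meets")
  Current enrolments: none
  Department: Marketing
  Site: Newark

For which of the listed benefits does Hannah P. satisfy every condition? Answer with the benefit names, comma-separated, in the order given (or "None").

Internet Stipend

Service from 2018-07-17 to 2019-03-06: 232 days.
Childcare Subsidy — status temporary ✗ (requires part-time) → not eligible.
Professional Development Fund — status temporary ✗ (requires full-time) → not eligible.
Internet Stipend — status temporary ✓; rating 2 ≥ 2 ✓; service 232 days ≥ 8 weeks (≈56 days) ✓ → eligible.
Vision Plan — status temporary ✓; service 232 days ≥ 90 days ✓; 40 hrs/wk ≥ 15 ✓; age 33 ≥ 18 ✓; not enrolled in Childcare Subsidy ✗ → not eligible.
Short-Term Disability — status temporary ✗ (requires full-time, part-time, or seasonal) → not eligible.
Profit Sharing Plan — service 232 days ≥ 1 month (≈30 days) ✓; grade L1 < L2 ✗ → not eligible.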